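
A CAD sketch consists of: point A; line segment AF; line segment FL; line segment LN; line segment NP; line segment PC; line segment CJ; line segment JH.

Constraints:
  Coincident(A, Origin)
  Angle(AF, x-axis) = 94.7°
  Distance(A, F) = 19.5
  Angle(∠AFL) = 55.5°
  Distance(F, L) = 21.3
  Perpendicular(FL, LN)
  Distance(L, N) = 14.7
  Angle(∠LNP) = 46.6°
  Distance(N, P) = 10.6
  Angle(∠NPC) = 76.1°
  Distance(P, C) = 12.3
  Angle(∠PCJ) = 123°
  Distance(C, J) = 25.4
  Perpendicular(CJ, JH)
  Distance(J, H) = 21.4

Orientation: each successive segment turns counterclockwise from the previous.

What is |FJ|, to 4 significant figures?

48.42

A is at the origin; AF runs at 94.7° with length 19.5, so F = (-1.598, 19.43). ∠AFL = 55.5° gives FL at -140.8° from the x-axis; with |FL| = 21.3, L = (-18.10, 5.972). FL ⟂ LN, so LN runs at -50.80°; with |LN| = 14.7, N = (-8.813, -5.419). ∠LNP = 46.6° gives NP at 82.60° from the x-axis; with |NP| = 10.6, P = (-7.448, 5.092). ∠NPC = 76.1° gives PC at -173.5° from the x-axis; with |PC| = 12.3, C = (-19.67, 3.700). ∠PCJ = 123.0° gives CJ at -116.5° from the x-axis; with |CJ| = 25.4, J = (-31.00, -19.03). Then |FJ| = |J − F| = 48.42.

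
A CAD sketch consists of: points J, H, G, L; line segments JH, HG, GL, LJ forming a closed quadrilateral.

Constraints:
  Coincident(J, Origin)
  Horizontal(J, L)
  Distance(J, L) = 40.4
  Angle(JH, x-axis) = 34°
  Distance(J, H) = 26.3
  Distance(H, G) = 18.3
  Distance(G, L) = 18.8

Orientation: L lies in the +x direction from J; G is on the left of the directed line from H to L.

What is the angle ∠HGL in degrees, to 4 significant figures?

79.43°

Checks: |HG| = 18.30 ✓; |GL| = 18.80 ✓.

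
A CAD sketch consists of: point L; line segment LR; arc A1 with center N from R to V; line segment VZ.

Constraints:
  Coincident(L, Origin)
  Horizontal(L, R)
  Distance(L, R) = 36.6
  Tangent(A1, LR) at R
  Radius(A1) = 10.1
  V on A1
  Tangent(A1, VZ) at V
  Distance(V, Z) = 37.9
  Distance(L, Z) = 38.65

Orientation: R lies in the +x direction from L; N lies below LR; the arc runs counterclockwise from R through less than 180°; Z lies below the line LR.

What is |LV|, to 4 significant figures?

28.33

L is at the origin; L and R share the same y with |LR| = 36.6 and R on the +x side, so R = (36.60, 0.000). The tangent condition forces NR to be normal to LR, so N = R + (0, -10.1) = (36.60, -10.10). Since NV ⟂ VZ (tangency), |NZ| = √(10.1² + 37.9²) = 39.22 regardless of where V sits on A1. So Z lies on both circle(L, 38.65) and circle(N, 39.22); the below-LR intersection is Z = (8.692, -37.66). V is the foot of the tangent from Z: V = (27.89, -4.983).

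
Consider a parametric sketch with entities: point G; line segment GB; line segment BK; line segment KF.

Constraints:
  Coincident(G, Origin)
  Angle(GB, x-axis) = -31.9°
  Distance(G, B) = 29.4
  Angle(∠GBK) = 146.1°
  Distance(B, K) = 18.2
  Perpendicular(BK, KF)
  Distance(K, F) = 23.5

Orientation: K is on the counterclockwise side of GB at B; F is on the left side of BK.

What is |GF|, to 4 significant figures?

43.19

G is at the origin; GB runs at -31.9° with length 29.4, so B = 29.4·(cos -31.9°, sin -31.9°) = (24.96, -15.54). ∠GBK = 146.1°, so BK runs at -31.9° + (180° − 146.1°) = 2.000° from the x-axis; with |BK| = 18.2, K = B + 18.2·(cos 2.000°, sin 2.000°) = (43.15, -14.90). BK is perpendicular to KF; with |KF| = 23.5 on the left of BK, F = K + 23.5·(-0.03490, 0.9994) = (42.33, 8.585). Then |GF| = |F − G| = 43.19.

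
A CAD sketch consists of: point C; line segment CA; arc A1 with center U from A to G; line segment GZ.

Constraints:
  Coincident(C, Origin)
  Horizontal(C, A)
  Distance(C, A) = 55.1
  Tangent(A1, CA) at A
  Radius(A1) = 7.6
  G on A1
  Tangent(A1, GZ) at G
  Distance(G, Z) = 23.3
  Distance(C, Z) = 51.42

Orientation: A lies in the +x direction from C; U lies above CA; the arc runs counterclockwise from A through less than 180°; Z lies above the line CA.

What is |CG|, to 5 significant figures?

61.581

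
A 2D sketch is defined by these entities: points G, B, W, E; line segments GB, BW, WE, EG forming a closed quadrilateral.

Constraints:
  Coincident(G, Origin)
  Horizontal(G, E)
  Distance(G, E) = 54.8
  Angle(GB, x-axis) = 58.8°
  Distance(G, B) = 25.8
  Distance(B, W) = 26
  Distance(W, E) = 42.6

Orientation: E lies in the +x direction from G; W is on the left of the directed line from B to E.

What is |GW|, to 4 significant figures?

50.79

Checks: |BW| = 26.00 ✓; |WE| = 42.60 ✓.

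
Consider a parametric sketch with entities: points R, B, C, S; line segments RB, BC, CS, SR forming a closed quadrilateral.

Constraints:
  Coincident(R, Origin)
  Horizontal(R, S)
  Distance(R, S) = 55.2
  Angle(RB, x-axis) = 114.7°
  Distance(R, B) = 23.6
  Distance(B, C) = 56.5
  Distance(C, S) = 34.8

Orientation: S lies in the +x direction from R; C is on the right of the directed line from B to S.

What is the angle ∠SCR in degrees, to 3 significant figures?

105°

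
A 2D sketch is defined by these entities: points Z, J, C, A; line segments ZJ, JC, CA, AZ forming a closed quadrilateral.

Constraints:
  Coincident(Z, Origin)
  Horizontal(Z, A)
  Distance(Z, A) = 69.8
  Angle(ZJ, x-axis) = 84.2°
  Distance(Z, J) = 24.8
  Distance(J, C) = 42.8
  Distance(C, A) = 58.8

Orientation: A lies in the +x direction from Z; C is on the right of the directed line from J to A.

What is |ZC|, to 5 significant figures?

21.435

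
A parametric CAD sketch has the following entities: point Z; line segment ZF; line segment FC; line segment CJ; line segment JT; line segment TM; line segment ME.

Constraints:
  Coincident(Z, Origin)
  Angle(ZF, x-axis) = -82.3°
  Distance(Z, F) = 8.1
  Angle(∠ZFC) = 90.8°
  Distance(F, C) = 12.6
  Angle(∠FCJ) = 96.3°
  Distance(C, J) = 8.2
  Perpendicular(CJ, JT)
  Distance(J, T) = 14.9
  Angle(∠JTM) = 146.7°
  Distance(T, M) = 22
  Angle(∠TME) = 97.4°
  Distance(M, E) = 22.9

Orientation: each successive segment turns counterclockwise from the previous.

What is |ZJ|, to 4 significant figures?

13.61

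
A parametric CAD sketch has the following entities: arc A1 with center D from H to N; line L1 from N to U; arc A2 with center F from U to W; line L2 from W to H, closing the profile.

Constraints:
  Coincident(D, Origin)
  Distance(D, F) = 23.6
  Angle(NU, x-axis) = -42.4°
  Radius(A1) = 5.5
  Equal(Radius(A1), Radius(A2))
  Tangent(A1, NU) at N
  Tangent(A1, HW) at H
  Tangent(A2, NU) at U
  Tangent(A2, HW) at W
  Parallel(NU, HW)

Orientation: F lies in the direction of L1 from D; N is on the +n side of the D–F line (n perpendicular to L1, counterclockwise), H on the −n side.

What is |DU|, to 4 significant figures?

24.23

The slot axis is L1's direction at -42.4°, so u = (cos -42.4°, sin -42.4°) = (0.7385, -0.6743) and n = (−sin -42.4°, cos -42.4°) = (0.6743, 0.7385). D is at the origin and F lies 23.6 along u from D, so F = 23.6·u = (17.43, -15.91). Tangency of A1 to both parallel lines with radius 5.5 puts N and H at D ± 5.5·n: N = (3.709, 4.062), H = (-3.709, -4.062). Equal radii place U and W the same way about F: U = F + 5.5·n = (21.14, -11.85), W = F − 5.5·n = (13.72, -19.98). Then |DU| = |U − D| = 24.23.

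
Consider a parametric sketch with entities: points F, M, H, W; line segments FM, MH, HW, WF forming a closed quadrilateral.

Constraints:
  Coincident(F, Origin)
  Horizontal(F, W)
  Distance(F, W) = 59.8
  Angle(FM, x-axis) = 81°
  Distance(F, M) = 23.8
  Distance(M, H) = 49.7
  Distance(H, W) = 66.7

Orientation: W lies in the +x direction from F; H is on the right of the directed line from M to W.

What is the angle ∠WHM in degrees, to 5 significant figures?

60.926°

F is at the origin; FW is horizontal with |FW| = 59.8 and W in +x, so W = (59.8, 0). FM runs at 81.0° with |FM| = 23.8, so M = (3.7231, 23.507). H is determined by |MH| = 49.7 and |HW| = 66.7 together: it lies at the intersection of circle(M, 49.7) and circle(W, 66.7). With |MW| = 60.805, the foot of the radical line on MW is 14.130 from M and the perpendicular offset is √(49.7² − 14.130²) = 47.649. Taking the right-of-MW solution: H = (-1.6661, -25.900).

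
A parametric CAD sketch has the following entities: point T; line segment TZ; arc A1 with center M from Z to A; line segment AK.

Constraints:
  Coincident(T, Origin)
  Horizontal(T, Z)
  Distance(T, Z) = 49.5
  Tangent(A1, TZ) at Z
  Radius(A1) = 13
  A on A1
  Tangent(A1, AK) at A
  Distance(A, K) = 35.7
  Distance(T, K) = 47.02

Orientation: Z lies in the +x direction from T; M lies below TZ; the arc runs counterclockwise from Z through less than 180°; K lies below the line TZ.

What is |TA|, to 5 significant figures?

38.366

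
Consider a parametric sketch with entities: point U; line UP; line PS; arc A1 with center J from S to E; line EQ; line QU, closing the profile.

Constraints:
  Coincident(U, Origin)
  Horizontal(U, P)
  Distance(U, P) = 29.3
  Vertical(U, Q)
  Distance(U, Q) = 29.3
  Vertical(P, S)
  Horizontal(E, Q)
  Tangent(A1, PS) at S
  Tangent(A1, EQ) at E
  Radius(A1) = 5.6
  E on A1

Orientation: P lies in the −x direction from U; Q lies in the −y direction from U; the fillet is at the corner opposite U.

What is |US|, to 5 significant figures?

37.685

The virtual corner opposite U is at (-29.300, -29.300). The tangent condition forces JS to be normal to PS and since A1 is tangent to EQ there, JE ⟂ EQ, with radius 5.6, so the center J sits 5.6 in from both sides at J = (-23.700, -23.700). That places the tangent points at S = (-29.300, -23.700) on PS and E = (-23.700, -29.300) on EQ. Then |US| = |S − U| = 37.685.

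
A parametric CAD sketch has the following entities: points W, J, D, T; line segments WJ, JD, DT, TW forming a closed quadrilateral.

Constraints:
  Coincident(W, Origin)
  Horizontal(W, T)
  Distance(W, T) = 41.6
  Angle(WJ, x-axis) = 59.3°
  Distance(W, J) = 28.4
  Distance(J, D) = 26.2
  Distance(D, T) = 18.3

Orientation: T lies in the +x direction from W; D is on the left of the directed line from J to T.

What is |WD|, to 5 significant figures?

43.917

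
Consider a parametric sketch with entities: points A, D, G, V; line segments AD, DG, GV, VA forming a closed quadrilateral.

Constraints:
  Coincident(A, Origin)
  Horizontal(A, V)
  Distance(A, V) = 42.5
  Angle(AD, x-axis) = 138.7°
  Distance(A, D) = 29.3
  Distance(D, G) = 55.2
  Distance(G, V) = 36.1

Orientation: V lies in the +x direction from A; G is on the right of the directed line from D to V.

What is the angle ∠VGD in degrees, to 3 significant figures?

92.7°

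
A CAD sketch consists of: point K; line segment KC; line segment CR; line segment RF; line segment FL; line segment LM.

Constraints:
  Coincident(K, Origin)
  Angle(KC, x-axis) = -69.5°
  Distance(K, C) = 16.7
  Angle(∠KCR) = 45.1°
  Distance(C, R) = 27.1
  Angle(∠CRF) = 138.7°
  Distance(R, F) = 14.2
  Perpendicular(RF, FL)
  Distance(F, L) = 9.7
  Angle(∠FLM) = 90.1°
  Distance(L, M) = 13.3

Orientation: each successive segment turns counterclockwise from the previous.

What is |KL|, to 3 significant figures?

20.2

∠CRF = 138.7° gives RF at 107° from the x-axis; with |RF| = 14.2, F = (13.0, 22.6). RF ⟂ FL, so FL runs at -163°; with |FL| = 9.7, L = (3.76, 19.8). Then |KL| = |L − K| = 20.2.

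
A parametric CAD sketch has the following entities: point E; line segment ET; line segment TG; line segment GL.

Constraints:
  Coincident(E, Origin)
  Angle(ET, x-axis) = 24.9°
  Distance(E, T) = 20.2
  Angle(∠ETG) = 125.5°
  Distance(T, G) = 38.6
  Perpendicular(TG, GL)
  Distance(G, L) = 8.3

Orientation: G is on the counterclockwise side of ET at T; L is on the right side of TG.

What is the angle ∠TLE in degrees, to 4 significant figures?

14.05°

E is at the origin; ET runs at 24.9° with length 20.2, so T = 20.2·(cos 24.9°, sin 24.9°) = (18.32, 8.505). ∠ETG = 125.5°, so TG runs at 24.9° + (180° − 125.5°) = 79.40° from the x-axis; with |TG| = 38.6, G = T + 38.6·(cos 79.40°, sin 79.40°) = (25.42, 46.45). The perpendicularity gives GL at right angles to TG; with |GL| = 8.3 on the right of TG, L = G + 8.3·(0.9829, -0.1840) = (33.58, 44.92). Then cos ∠TLE = LT·LE / (|LT||LE|), giving 14.05°.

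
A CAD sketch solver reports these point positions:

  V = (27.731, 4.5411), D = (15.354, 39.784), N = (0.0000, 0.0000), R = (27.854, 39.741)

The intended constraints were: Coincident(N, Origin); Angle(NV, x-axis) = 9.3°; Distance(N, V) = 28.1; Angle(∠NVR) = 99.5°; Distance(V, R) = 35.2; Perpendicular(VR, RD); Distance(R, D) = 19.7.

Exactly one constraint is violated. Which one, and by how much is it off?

Distance(R, D) = 19.7 — off by 7.20.

N = (0.00, 0.00) ✓; NV at 9.300° ✓; |NV| = 28.10 ✓; ∠NVR = 99.50° ✓; |VR| = 35.20 ✓; ∠(VR, RD) = 90.00° ✓; |RD| = 12.50 ✗.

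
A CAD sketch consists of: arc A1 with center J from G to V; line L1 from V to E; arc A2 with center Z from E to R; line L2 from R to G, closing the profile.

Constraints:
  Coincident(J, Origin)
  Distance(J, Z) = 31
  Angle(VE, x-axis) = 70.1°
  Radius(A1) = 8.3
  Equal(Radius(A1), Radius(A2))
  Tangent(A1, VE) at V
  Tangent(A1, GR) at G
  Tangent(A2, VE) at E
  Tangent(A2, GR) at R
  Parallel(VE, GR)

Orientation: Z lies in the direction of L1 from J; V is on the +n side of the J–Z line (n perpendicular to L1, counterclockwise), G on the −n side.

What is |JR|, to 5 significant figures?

32.092

The slot axis is L1's direction at 70.1°, so u = (cos 70.1°, sin 70.1°) = (0.34038, 0.94029) and n = (−sin 70.1°, cos 70.1°) = (-0.94029, 0.34038). J is at the origin and Z lies 31.0 along u from J, so Z = 31.0·u = (10.552, 29.149). Tangency of A1 to both parallel lines with radius 8.3 puts V and G at J ± 8.3·n: V = (-7.8044, 2.8252), G = (7.8044, -2.8252). Equal radii place E and R the same way about Z: E = Z + 8.3·n = (2.7474, 31.974), R = Z − 8.3·n = (18.356, 26.324). Then |JR| = |R − J| = 32.092.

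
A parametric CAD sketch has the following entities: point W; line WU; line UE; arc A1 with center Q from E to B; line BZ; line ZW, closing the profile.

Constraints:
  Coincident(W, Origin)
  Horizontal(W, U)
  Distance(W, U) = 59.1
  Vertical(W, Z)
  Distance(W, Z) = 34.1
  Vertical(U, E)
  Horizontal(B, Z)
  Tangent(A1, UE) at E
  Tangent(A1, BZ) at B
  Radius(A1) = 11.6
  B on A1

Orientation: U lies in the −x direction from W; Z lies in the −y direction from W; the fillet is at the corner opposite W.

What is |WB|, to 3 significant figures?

58.5

W is at the origin; W and U share the same y with |WU| = 59.1 and U on the −x side, so U = (-59.1, 0.00). WZ is vertical with |WZ| = 34.1 and Z on the −y side, so Z = (0.00, -34.1). The virtual corner opposite W is at (-59.1, -34.1). Tangency of A1 to UE means the radius QE is perpendicular to UE and since A1 is tangent to BZ there, QB ⟂ BZ, with radius 11.6, so the center Q sits 11.6 in from both sides at Q = (-47.5, -22.5). That places the tangent points at E = (-59.1, -22.5) on UE and B = (-47.5, -34.1) on BZ. Then |WB| = |B − W| = 58.5.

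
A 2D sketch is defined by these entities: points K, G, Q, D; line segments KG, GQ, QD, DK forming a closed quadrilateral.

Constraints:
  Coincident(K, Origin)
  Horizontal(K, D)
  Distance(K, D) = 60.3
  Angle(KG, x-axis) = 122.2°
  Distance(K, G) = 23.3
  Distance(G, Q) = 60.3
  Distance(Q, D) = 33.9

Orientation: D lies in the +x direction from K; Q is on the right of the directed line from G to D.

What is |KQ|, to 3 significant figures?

38.5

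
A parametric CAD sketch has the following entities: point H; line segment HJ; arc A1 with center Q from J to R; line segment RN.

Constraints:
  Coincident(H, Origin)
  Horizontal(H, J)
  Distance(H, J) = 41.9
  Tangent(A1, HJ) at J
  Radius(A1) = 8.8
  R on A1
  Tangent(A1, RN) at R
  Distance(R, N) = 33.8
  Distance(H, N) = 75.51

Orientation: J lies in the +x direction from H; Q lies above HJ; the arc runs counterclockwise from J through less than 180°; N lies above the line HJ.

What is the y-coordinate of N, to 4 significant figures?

31.03

Checks: |QJ| = 8.800 ✓; |QR| = 8.800 ✓; ∠(QR, RN) = 90.00° ✓; |RN| = 33.80 ✓; |HN| = 75.51 ✓.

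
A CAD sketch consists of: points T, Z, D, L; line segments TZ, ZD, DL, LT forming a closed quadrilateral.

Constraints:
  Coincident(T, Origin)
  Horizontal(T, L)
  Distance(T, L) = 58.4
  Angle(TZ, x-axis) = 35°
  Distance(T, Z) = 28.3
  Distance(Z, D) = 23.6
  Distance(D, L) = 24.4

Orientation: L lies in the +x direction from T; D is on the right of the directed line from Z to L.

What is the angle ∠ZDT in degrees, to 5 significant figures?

54.078°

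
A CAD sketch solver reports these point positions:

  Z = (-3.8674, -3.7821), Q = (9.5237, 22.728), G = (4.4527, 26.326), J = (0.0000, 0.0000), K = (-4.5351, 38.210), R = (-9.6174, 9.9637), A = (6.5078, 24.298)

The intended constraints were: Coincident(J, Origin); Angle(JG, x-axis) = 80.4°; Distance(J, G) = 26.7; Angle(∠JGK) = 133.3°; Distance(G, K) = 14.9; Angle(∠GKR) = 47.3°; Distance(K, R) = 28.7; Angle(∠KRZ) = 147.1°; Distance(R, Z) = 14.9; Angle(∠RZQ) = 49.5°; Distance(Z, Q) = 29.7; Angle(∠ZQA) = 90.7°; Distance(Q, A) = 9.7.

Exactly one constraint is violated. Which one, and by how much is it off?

Distance(Q, A) = 9.7 — off by 6.30.

J = (0.00, 0.00) ✓; JG at 80.40° ✓; |JG| = 26.70 ✓; ∠JGK = 133.3° ✓; |GK| = 14.90 ✓; ∠GKR = 47.30° ✓; |KR| = 28.70 ✓; ∠KRZ = 147.1° ✓; |RZ| = 14.90 ✓; ∠RZQ = 49.50° ✓; |ZQ| = 29.70 ✓; ∠ZQA = 90.70° ✓; |QA| = 3.400 ✗.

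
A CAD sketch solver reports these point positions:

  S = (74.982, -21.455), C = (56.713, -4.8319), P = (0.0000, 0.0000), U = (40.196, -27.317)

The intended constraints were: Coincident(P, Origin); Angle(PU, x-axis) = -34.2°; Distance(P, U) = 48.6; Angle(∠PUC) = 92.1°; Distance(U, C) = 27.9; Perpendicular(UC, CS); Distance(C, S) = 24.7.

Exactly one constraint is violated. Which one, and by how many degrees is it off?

Perpendicular(UC, CS) — off by 6.00°.

P = (0.00, 0.00) ✓; PU at -34.20° ✓; |PU| = 48.60 ✓; ∠PUC = 92.10° ✓; |UC| = 27.90 ✓; ∠(UC, CS) = 96.00° ✗; |CS| = 24.70 ✓.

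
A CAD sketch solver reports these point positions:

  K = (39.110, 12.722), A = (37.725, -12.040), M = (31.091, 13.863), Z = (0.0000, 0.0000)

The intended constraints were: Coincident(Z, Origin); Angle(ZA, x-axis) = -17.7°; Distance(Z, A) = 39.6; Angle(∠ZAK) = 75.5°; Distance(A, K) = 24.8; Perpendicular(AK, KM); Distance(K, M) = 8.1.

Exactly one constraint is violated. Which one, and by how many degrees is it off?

Perpendicular(AK, KM) — off by 4.90°.

Z = (0.00, 0.00) ✓; ZA at -17.70° ✓; |ZA| = 39.60 ✓; ∠ZAK = 75.50° ✓; |AK| = 24.80 ✓; ∠(AK, KM) = 85.10° ✗; |KM| = 8.100 ✓.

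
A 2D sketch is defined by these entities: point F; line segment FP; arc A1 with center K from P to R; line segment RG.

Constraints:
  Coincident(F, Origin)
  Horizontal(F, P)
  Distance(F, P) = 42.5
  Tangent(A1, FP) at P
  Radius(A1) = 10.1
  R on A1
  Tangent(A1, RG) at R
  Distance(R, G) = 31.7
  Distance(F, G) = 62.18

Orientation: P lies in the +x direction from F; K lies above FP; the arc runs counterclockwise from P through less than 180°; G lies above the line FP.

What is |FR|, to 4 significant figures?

53.78

Checks: |KP| = 10.10 ✓; |KR| = 10.10 ✓; ∠(KR, RG) = 90.00° ✓; |RG| = 31.70 ✓; |FG| = 62.18 ✓.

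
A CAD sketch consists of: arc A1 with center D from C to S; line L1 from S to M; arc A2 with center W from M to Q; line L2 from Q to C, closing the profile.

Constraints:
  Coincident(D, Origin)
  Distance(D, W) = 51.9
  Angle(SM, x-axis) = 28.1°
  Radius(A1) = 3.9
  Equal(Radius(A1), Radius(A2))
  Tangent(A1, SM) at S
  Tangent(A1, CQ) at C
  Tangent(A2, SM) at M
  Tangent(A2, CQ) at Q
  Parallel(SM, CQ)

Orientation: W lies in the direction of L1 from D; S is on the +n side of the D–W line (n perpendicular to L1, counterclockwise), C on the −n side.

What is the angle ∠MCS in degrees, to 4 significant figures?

81.45°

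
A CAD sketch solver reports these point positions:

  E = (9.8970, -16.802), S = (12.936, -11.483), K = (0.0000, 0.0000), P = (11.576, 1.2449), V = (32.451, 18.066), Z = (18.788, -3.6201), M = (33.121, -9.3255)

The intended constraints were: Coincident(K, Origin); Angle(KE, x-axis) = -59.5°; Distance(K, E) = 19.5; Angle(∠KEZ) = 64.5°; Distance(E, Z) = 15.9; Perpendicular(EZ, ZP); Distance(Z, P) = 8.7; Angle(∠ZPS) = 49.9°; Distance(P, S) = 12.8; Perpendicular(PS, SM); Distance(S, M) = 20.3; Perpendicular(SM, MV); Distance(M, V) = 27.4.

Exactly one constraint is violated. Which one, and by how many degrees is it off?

Perpendicular(SM, MV) — off by 4.70°.

K = (0.00, 0.00) ✓; KE at -59.50° ✓; |KE| = 19.50 ✓; ∠KEZ = 64.50° ✓; |EZ| = 15.90 ✓; ∠(EZ, ZP) = 90.00° ✓; |ZP| = 8.699 ✓; ∠ZPS = 49.90° ✓; |PS| = 12.80 ✓; ∠(PS, SM) = 90.00° ✓; |SM| = 20.30 ✓; ∠(SM, MV) = 85.30° ✗; |MV| = 27.40 ✓.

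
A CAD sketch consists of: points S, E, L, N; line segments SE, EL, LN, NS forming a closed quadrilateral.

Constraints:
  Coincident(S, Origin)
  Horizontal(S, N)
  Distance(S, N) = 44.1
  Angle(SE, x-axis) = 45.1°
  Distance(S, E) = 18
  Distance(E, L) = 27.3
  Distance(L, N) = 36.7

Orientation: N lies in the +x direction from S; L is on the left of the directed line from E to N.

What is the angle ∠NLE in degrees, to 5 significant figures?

61.894°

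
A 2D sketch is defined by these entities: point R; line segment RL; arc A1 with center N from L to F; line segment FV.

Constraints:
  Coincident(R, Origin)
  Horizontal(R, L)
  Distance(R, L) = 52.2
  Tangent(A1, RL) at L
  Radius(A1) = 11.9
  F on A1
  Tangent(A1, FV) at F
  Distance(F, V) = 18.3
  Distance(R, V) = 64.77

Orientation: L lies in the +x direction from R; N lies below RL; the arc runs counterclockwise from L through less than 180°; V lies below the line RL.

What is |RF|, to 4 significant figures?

47.61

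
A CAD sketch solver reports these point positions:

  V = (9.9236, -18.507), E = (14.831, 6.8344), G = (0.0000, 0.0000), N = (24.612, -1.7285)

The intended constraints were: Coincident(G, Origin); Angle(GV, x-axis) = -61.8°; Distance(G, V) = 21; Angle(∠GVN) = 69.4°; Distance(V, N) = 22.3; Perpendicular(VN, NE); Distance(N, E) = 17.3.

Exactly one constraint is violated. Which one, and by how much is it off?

Distance(N, E) = 17.3 — off by 4.30.

G = (0.00, 0.00) ✓; GV at -61.80° ✓; |GV| = 21.00 ✓; ∠GVN = 69.40° ✓; |VN| = 22.30 ✓; ∠(VN, NE) = 90.00° ✓; |NE| = 13.00 ✗.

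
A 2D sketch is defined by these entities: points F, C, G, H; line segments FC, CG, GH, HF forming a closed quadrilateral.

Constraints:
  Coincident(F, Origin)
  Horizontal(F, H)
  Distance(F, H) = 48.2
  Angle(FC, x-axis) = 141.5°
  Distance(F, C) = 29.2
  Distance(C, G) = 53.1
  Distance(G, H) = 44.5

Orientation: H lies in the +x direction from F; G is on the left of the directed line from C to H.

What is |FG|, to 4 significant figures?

46.66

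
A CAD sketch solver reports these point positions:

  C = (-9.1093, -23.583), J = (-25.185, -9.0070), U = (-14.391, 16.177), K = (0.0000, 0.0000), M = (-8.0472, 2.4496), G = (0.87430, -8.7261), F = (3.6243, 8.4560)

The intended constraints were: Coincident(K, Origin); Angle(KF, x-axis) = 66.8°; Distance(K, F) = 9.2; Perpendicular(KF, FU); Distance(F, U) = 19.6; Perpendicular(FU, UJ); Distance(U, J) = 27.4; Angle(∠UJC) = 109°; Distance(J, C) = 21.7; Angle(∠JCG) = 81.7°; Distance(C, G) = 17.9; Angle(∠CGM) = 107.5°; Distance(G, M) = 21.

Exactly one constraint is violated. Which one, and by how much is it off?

Distance(G, M) = 21 — off by 6.70.

K = (0.00, 0.00) ✓; KF at 66.80° ✓; |KF| = 9.200 ✓; ∠(KF, FU) = 90.00° ✓; |FU| = 19.60 ✓; ∠(FU, UJ) = 90.00° ✓; |UJ| = 27.40 ✓; ∠UJC = 109.0° ✓; |JC| = 21.70 ✓; ∠JCG = 81.70° ✓; |CG| = 17.90 ✓; ∠CGM = 107.5° ✓; |GM| = 14.30 ✗.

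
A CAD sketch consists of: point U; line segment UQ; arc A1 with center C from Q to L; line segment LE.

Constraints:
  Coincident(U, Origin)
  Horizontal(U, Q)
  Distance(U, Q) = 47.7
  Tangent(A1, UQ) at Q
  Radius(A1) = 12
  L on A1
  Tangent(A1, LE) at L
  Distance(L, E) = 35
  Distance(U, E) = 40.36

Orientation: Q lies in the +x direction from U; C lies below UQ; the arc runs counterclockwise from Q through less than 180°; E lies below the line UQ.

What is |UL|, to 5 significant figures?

37.911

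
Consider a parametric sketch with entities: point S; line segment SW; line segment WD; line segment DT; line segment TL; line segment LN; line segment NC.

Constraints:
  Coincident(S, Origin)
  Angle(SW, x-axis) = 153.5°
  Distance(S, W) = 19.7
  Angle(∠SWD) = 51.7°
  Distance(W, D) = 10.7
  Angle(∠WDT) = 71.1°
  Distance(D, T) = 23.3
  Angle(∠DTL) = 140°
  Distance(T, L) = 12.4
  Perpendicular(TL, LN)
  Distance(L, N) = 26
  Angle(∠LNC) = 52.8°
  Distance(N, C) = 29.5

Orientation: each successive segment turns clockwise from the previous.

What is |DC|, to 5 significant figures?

9.5912

TL is perpendicular to LN, so LN runs at 146.30°; with |LN| = 26.0, N = (-33.903, -5.7036). ∠LNC = 52.8° gives NC at 19.100° from the x-axis; with |NC| = 29.5, C = (-6.0266, 3.9493). Then |DC| = |C − D| = 9.5912.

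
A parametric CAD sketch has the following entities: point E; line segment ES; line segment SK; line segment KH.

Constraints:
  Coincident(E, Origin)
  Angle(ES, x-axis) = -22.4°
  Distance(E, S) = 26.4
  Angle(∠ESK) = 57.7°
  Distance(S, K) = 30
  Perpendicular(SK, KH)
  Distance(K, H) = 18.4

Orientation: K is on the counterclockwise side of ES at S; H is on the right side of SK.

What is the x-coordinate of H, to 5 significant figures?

37.376

E is at the origin; ES runs at -22.4° with length 26.4, so S = 26.4·(cos -22.4°, sin -22.4°) = (24.408, -10.060). ∠ESK = 57.7°, so SK runs at -22.4° + (180° − 57.7°) = 99.900° from the x-axis; with |SK| = 30.0, K = S + 30.0·(cos 99.900°, sin 99.900°) = (19.250, 19.493). The perpendicularity gives KH at right angles to SK; with |KH| = 18.4 on the right of SK, H = K + 18.4·(0.98511, 0.17193) = (37.376, 22.657). So H.x = 37.376.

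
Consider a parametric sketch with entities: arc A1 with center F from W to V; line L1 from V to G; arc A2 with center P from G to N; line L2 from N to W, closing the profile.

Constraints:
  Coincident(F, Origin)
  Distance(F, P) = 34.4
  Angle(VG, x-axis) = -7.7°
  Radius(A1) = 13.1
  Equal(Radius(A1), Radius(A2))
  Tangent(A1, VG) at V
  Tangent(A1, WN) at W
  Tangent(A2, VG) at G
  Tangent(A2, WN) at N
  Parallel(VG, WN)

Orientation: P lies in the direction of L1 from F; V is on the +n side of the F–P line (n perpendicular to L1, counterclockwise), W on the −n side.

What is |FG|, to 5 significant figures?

36.810

The slot axis is L1's direction at -7.7°, so u = (cos -7.7°, sin -7.7°) = (0.99098, -0.13399) and n = (−sin -7.7°, cos -7.7°) = (0.13399, 0.99098). F is at the origin and P lies 34.4 along u from F, so P = 34.4·u = (34.090, -4.6091). Tangency of A1 to both parallel lines with radius 13.1 puts V and W at F ± 13.1·n: V = (1.7552, 12.982), W = (-1.7552, -12.982). Equal radii place G and N the same way about P: G = P + 13.1·n = (35.845, 8.3728), N = P − 13.1·n = (32.335, -17.591). Then |FG| = |G − F| = 36.810.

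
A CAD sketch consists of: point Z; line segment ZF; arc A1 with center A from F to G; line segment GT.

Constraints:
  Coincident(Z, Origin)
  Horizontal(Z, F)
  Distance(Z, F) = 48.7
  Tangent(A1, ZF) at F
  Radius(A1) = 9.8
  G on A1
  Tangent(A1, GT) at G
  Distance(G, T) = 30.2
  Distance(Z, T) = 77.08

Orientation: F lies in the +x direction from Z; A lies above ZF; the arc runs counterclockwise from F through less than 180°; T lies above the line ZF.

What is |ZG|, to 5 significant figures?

58.106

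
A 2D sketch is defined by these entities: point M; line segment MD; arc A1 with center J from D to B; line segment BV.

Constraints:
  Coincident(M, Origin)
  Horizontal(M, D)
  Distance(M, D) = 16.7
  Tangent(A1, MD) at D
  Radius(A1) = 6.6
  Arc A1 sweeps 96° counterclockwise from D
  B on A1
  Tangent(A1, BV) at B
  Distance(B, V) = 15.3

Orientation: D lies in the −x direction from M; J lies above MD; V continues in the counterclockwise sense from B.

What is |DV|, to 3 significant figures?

23.0

M is at the origin; MD is horizontal with |MD| = 16.7 and D on the −x side, so D = (-16.7, 0.00). Since A1 is tangent to MD there, JD ⟂ MD, so J = D + (0, 6.6) = (-16.7, 6.60). On A1, D sits at bearing -90° from J; a 96° counterclockwise sweep puts B at bearing 6°, so B = J + 6.6·(cos 6°, sin 6°) = (-10.1, 7.29). Since A1 is tangent to BV there, JB ⟂ BV, so BV runs along (−sin 6°, cos 6°); with |BV| = 15.3, V = (-11.7, 22.5). Then |DV| = |V − D| = 23.0.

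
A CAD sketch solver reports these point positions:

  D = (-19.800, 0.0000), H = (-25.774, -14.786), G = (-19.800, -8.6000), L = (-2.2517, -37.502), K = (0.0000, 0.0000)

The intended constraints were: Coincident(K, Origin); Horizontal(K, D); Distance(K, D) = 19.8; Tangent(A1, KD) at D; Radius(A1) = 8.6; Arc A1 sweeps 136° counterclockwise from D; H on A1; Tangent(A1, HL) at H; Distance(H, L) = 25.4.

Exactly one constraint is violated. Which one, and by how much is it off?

Distance(H, L) = 25.4 — off by 7.30.

K = (0.00, 0.00) ✓; K.y = 0.00, D.y = 0.00 ✓; |KD| = 19.80 ✓; ∠(GD, DK) = 90.00° ✓; |GD| = 8.600 ✓; bearing(G→H) − bearing(G→D) = 136.0° ✓; |GH| = 8.600 ✓; ∠(GH, HL) = 90.00° ✓; |HL| = 32.70 ✗.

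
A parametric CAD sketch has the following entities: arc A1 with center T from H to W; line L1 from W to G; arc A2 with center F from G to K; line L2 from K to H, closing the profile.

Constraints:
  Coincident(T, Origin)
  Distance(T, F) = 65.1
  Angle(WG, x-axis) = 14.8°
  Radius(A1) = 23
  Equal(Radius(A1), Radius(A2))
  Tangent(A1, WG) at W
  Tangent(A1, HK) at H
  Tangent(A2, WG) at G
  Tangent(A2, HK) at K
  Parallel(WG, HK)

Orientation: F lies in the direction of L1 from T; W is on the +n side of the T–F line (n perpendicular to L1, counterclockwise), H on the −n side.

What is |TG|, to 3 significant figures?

69.0

Tangency of A1 to both parallel lines with radius 23.0 puts W and H at T ± 23.0·n: W = (-5.88, 22.2), H = (5.88, -22.2). Equal radii place G and K the same way about F: G = F + 23.0·n = (57.1, 38.9), K = F − 23.0·n = (68.8, -5.61). Then |TG| = |G − T| = 69.0.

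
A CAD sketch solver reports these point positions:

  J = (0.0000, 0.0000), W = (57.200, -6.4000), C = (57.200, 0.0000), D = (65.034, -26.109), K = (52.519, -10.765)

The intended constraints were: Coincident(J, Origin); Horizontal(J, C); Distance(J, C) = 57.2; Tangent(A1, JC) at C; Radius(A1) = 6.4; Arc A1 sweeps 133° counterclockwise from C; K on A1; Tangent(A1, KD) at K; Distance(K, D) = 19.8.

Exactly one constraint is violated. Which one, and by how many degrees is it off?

Tangent(A1, KD) at K — off by 3.80°.

J = (0.00, 0.00) ✓; J.y = 0.00, C.y = 0.00 ✓; |JC| = 57.20 ✓; ∠(WC, CJ) = 90.00° ✓; |WC| = 6.400 ✓; bearing(W→K) − bearing(W→C) = 133.0° ✓; |WK| = 6.400 ✓; ∠(WK, KD) = 93.80° ✗; |KD| = 19.80 ✓.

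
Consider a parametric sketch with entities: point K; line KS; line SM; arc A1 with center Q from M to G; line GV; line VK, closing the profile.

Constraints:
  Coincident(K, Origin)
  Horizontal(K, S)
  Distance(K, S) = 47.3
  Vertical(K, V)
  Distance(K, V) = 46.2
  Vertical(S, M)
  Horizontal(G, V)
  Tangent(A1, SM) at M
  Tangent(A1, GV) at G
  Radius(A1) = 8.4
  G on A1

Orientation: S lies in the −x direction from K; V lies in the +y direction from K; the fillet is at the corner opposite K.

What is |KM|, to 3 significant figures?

60.5

K is at the origin; KS is horizontal with |KS| = 47.3 and S on the −x side, so S = (-47.3, 0.00). KV is vertical with |KV| = 46.2 and V on the +y side, so V = (0.00, 46.2). The virtual corner opposite K is at (-47.3, 46.2). Tangency of A1 to SM means the radius QM is perpendicular to SM and the tangent condition forces QG to be normal to GV, with radius 8.4, so the center Q sits 8.4 in from both sides at Q = (-38.9, 37.8). That places the tangent points at M = (-47.3, 37.8) on SM and G = (-38.9, 46.2) on GV. Then |KM| = |M − K| = 60.5.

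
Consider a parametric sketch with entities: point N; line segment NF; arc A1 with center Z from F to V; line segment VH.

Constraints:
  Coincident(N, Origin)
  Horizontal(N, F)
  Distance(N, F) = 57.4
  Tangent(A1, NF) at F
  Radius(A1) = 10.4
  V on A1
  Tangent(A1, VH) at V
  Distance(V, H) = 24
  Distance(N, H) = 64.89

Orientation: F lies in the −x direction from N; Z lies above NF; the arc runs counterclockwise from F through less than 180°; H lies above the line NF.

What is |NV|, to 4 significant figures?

49.18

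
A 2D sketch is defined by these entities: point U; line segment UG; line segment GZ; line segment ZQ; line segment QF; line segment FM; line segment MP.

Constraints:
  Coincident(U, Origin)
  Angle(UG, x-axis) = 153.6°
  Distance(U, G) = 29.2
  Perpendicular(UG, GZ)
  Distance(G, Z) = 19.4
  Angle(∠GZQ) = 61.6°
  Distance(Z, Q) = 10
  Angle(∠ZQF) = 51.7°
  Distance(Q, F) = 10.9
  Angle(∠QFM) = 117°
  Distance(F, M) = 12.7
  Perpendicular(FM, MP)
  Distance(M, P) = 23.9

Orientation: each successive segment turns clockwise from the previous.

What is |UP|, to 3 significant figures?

44.5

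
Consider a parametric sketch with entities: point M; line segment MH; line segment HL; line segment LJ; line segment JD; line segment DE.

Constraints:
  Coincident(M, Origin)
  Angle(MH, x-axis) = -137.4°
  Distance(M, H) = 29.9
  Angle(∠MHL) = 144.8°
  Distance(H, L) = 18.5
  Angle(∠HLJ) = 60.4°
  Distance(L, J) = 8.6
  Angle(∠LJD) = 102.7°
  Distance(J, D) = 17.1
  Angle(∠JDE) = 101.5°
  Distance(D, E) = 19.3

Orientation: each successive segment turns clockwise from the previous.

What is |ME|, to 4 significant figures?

41.65

∠LJD = 102.7° gives JD at -9.500° from the x-axis; with |JD| = 17.1, D = (-20.24, -17.48). ∠JDE = 101.5° gives DE at -88.00° from the x-axis; with |DE| = 19.3, E = (-19.57, -36.77). Then |ME| = |E − M| = 41.65.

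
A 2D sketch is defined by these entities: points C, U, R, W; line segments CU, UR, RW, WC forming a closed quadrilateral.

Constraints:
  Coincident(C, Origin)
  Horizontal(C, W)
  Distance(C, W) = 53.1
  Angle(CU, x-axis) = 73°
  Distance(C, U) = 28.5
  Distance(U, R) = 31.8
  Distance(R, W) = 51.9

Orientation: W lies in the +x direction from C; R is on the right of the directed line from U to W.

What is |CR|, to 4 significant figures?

3.996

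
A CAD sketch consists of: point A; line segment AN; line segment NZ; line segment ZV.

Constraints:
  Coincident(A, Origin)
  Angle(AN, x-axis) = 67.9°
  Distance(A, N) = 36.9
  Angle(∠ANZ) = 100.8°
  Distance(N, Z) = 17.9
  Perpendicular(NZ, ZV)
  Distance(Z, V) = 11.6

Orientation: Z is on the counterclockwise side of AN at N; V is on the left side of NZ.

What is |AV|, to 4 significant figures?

34.97

A is at the origin; AN runs at 67.9° with length 36.9, so N = 36.9·(cos 67.9°, sin 67.9°) = (13.88, 34.19). ∠ANZ = 100.8°, so NZ runs at 67.9° + (180° − 100.8°) = 147.1° from the x-axis; with |NZ| = 17.9, Z = N + 17.9·(cos 147.1°, sin 147.1°) = (-1.147, 43.91). NZ ⟂ ZV; with |ZV| = 11.6 on the left of NZ, V = Z + 11.6·(-0.5432, -0.8396) = (-7.447, 34.17). Then |AV| = |V − A| = 34.97.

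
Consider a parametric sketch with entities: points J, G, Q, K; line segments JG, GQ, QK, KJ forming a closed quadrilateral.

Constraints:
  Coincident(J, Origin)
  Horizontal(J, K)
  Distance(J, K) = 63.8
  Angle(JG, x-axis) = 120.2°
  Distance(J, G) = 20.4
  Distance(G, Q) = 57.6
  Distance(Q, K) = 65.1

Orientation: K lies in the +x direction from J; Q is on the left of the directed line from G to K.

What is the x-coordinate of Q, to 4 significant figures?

31.98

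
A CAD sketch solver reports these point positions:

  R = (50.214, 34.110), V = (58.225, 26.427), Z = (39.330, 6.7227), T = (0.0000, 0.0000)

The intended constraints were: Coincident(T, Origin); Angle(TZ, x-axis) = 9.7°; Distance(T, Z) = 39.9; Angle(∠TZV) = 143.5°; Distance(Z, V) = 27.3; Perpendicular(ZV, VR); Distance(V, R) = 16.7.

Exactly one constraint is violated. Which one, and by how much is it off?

Distance(V, R) = 16.7 — off by 5.60.

T = (0.00, 0.00) ✓; TZ at 9.700° ✓; |TZ| = 39.90 ✓; ∠TZV = 143.5° ✓; |ZV| = 27.30 ✓; ∠(ZV, VR) = 90.00° ✓; |VR| = 11.10 ✗.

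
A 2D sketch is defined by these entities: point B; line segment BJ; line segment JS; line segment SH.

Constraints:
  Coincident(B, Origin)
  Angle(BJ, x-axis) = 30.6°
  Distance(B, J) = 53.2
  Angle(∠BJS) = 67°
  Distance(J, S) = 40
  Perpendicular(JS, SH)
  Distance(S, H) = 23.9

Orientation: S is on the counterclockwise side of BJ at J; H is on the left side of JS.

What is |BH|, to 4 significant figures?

31.59

∠BJS = 67.0°, so JS runs at 30.6° + (180° − 67.0°) = 143.6° from the x-axis; with |JS| = 40.0, S = J + 40.0·(cos 143.6°, sin 143.6°) = (13.60, 50.82). The perpendicularity gives SH at right angles to JS; with |SH| = 23.9 on the left of JS, H = S + 23.9·(-0.5934, -0.8049) = (-0.5870, 31.58). Then |BH| = |H − B| = 31.59.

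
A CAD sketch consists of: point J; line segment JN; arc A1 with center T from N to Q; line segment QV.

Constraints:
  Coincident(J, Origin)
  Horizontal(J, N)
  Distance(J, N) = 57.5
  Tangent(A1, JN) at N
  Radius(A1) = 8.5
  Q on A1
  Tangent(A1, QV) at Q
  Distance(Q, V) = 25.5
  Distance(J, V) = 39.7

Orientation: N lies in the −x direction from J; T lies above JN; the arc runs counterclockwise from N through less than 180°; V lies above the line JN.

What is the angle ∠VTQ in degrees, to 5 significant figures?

71.565°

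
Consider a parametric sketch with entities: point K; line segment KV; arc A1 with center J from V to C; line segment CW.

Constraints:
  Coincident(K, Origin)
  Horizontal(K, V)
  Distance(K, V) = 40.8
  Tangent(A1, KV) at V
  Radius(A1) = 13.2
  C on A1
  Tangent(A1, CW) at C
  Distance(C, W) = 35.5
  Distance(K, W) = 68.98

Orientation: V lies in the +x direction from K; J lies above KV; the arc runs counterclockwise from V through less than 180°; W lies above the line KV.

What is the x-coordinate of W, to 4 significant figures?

46.90

Checks: K = (0.00, 0.00) ✓; |JC| = 13.20 ✓; ∠(JC, CW) = 90.00° ✓; |CW| = 35.50 ✓; |KW| = 68.98 ✓.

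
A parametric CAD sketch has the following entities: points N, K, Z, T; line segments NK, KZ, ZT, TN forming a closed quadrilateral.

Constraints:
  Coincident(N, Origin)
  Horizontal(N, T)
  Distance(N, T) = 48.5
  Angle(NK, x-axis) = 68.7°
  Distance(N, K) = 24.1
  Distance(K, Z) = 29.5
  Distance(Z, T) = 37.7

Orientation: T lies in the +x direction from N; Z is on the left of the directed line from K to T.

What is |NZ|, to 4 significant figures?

49.93

N is at the origin; N and T share the same y with |NT| = 48.5 and T in +x, so T = (48.5, 0). NK runs at 68.7° with |NK| = 24.1, so K = (8.754, 22.45). Z is determined by |KZ| = 29.5 and |ZT| = 37.7 together: it lies at the intersection of circle(K, 29.5) and circle(T, 37.7). With |KT| = 45.65, the foot of the radical line on KT is 16.79 from K and the perpendicular offset is √(29.5² − 16.79²) = 24.26. Taking the left-of-KT solution: Z = (35.30, 35.31).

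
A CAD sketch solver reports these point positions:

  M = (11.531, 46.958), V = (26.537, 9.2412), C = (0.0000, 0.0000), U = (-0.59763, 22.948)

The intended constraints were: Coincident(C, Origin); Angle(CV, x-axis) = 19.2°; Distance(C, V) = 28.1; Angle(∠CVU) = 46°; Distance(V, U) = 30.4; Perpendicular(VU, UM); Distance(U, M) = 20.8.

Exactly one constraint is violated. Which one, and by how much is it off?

Distance(U, M) = 20.8 — off by 6.10.

C = (0.00, 0.00) ✓; CV at 19.20° ✓; |CV| = 28.10 ✓; ∠CVU = 46.00° ✓; |VU| = 30.40 ✓; ∠(VU, UM) = 90.00° ✓; |UM| = 26.90 ✗.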